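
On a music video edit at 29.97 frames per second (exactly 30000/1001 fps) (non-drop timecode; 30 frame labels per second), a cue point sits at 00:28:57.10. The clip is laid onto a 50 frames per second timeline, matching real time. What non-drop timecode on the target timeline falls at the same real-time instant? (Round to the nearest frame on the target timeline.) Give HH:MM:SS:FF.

00:28:59:04

Source frame index: (0×3600 + 28×60 + 57) × 30 + 10 = 52120.
Real time: 52120 / (30000/1001) = 1304303/750 s.
Target frame: (1304303/750) × (50) = 1304303/15 ≈ 86953.533 → 86954.
At 50 labels/s: frame 86954 → 00:28:59:04.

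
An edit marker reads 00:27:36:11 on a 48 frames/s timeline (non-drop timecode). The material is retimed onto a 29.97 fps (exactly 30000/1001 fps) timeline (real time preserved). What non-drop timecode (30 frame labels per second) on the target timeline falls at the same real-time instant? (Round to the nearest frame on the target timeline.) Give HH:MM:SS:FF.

Source frame index: (0×3600 + 27×60 + 36) × 48 + 11 = 79499.
Real time: 79499 / (48) = 79499/48 s.
Target frame: (79499/48) × (30000/1001) = 7098125/143 ≈ 49637.238 → 49637.
At 30 labels/s: frame 49637 → 00:27:34:17.

00:27:34:17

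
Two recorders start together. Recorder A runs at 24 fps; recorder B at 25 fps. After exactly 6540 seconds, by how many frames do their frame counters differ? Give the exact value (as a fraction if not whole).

A emits 24 × 6540 = 156960 frames; B emits 25 × 6540 = 163500.
Difference = 6540 frames; B is ahead of A.

6540 frames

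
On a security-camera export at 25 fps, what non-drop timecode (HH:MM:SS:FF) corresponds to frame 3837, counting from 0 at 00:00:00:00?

3837 ÷ 25 = 153 full seconds, remainder 12 frames.
153 s = 0 h 2 min 33 s.
Timecode: 00:02:33:12.

00:02:33:12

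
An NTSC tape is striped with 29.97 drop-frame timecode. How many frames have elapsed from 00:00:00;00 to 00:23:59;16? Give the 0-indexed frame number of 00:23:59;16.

43144

As if non-drop at 30 labels/s: (0 × 3600 + 23 × 60 + 59) × 30 + 16 = 43186.
Minute boundaries passed: 23; those not divisible by 10: 23 − 2 = 21; dropped labels = 2 × 21 = 42.
Actual frame index = 43186 − 42 = 43144.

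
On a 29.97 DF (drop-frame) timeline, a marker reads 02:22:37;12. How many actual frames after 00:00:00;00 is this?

256466

Complete 10-minute blocks: 14, each 17982 frames → 251748.
Remaining 2 whole minutes in the current block: 1800 + 1 × 1798 = 3598 frames.
Within the current minute: 37 × 30 + 12 − 2 = 1120 (labels ;00/;01 skipped at this minute). Total = 251748 + 3598 + 1120 = 256466.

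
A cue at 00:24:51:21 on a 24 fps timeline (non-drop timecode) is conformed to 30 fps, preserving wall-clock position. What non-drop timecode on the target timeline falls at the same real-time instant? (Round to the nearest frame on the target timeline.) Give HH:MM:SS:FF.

00:24:51:26

Source frame index: (0×3600 + 24×60 + 51) × 24 + 21 = 35805.
Real time: 35805 / (24) = 11935/8 s.
Target frame: (11935/8) × (30) = 179025/4 ≈ 44756.250 → 44756.
At 30 labels/s: frame 44756 → 00:24:51:26.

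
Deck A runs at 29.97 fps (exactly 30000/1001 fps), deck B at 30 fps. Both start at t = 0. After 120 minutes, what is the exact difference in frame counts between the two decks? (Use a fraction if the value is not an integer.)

216000/1001 frames

120 min = 7200 s.
A emits 30000/1001 × 7200 = 216000000/1001 frames; B emits 30 × 7200 = 216000.
Difference = 216000/1001 frames (≈ 215.7842); B is ahead of A.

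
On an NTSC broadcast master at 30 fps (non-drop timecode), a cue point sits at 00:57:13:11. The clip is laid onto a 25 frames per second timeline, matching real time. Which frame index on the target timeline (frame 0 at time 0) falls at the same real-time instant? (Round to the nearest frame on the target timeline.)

frame 85834

Source frame index: (0×3600 + 57×60 + 13) × 30 + 11 = 103001.
Real time: 103001 / (30) = 103001/30 s.
Target frame: (103001/30) × (25) = 515005/6 ≈ 85834.167 → 85834.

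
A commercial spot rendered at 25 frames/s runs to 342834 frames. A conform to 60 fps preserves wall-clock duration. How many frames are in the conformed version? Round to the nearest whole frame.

822802 frames

Frames at target rate = 342834 × (60) / (25) = 4114008/5 ≈ 822801.600.
Nearest whole frame: 822802.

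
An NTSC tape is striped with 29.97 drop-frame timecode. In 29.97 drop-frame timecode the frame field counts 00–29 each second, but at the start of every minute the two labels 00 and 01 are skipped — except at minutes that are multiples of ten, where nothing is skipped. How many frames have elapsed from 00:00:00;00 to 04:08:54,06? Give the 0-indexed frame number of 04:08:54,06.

As if non-drop at 30 labels/s: (4 × 3600 + 8 × 60 + 54) × 30 + 6 = 448026.
Minute boundaries passed: 248; those not divisible by 10: 248 − 24 = 224; dropped labels = 2 × 224 = 448.
Actual frame index = 448026 − 448 = 447578.

447578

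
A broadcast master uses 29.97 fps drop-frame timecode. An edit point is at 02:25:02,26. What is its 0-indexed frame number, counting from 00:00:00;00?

260824

Complete 10-minute blocks: 14, each 17982 frames → 251748.
Remaining 5 whole minutes in the current block: 1800 + 4 × 1798 = 8992 frames.
Within the current minute: 2 × 30 + 26 − 2 = 84 (labels ;00/;01 skipped at this minute). Total = 251748 + 8992 + 84 = 260824.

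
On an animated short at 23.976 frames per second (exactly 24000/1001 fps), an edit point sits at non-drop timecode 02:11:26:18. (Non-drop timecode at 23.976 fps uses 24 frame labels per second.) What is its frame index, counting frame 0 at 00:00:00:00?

frame 189282

Total seconds to the label: (2 × 3600 + 11 × 60 + 26) = 7886.
Frame index = 7886 × 24 + 18 = 189282.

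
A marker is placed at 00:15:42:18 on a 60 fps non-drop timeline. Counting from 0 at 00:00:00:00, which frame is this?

Total seconds to the label: (0 × 3600 + 15 × 60 + 42) = 942.
Frame index = 942 × 60 + 18 = 56538.

frame 56538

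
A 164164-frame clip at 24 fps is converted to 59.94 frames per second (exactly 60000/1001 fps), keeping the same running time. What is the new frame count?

410000 frames

Target frames = source frames × (target rate / source rate) = 164164 × (60000/1001)/(24) = 164164 × 2500/1001 = 410000.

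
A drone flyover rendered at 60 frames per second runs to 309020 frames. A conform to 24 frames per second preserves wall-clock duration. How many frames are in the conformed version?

Target frames = source frames × (target rate / source rate) = 309020 × (24)/(60) = 309020 × 2/5 = 123608.

123608 frames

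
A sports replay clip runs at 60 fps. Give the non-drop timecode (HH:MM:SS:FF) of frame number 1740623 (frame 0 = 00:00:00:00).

08:03:30:23

1740623 ÷ 60 = 29010 full seconds, remainder 23 frames.
29010 s = 8 h 3 min 30 s.
Timecode: 08:03:30:23.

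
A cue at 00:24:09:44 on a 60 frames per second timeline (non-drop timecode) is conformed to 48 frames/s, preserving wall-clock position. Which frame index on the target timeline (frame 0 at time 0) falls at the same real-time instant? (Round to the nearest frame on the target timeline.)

Source frame index: (0×3600 + 24×60 + 9) × 60 + 44 = 86984.
Real time: 86984 / (60) = 21746/15 s.
Target frame: (21746/15) × (48) = 347936/5 ≈ 69587.200 → 69587.

frame 69587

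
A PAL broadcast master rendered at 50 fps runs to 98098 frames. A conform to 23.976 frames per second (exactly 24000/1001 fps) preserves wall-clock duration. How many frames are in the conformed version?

47040 frames

Target frames = source frames × (target rate / source rate) = 98098 × (24000/1001)/(50) = 98098 × 480/1001 = 47040.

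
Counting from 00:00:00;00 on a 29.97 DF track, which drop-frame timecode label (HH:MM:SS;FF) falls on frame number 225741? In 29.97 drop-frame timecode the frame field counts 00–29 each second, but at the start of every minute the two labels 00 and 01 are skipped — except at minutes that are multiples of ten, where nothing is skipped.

02:05:32;07

Each 10-minute DF block holds 10 × 60 × 30 − 9 × 2 = 17982 frames. 225741 ÷ 17982 → 12 full blocks, remainder 9957.
Within the partial block the first minute is 1800 frames and each further minute 1798, so 5 further minute boundaries passed. Total skipped labels = 18 × 12 + 2 × 5 = 226.
Non-drop label index = 225741 + 226 = 225967; at 30 labels/s that is 02:05:32:07, i.e. DF 02:05:32;07.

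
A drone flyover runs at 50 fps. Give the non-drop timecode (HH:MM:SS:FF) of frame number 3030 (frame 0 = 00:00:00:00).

3030 ÷ 50 = 60 full seconds, remainder 30 frames.
60 s = 0 h 1 min 0 s.
Timecode: 00:01:00:30.

00:01:00:30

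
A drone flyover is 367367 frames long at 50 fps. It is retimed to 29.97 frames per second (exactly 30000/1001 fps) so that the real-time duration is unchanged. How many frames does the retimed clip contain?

220200 frames

Target frames = source frames × (target rate / source rate) = 367367 × (30000/1001)/(50) = 367367 × 600/1001 = 220200.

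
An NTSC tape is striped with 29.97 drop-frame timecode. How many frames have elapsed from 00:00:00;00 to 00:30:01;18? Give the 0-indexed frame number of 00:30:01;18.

As if non-drop at 30 labels/s: (0 × 3600 + 30 × 60 + 1) × 30 + 18 = 54048.
Minute boundaries passed: 30; those not divisible by 10: 30 − 3 = 27; dropped labels = 2 × 27 = 54.
Actual frame index = 54048 − 54 = 53994.

53994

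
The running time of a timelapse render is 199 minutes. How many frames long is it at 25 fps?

298500 frames

199 min = 11940 s.
Frames = 11940 × 25 = 298500.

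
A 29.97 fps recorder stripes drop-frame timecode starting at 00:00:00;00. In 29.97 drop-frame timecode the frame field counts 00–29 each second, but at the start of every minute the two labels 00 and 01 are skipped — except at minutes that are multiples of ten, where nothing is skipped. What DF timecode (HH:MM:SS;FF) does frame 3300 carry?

00:01:50;02

Ten DF minutes hold 17982 frames, so frame 3300 lies in block 0 (frames 0–17981) with 3300 frames into that block.
The block's first minute is 1800 frames and the rest 1798 each; 3300 frames reaches minute 1, so 0 × 18 + 1 × 2 = 2 labels have been skipped so far.
Adding those back, label number 3300 + 2 = 3302 at 30 labels/s is 110 s + 2 f = 0 h 1 min 50 s frame 2, i.e. 00:01:50;02.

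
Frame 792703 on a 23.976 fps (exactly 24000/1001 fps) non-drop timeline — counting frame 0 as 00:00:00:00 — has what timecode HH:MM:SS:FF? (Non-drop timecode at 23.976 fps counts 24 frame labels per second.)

792703 ÷ 24 = 33029 full seconds, remainder 7 frames.
33029 s = 9 h 10 min 29 s.
Timecode: 09:10:29:07.

09:10:29:07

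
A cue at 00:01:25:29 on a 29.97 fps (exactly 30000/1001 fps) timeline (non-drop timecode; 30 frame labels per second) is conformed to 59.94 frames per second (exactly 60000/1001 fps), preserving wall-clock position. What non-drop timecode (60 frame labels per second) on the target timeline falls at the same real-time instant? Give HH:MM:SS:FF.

Source frame index: (0×3600 + 1×60 + 25) × 30 + 29 = 2579.
Real time: 2579 / (30000/1001) = 2581579/30000 s.
Target frame: (2581579/30000) × (60000/1001) = 5158.
At 60 labels/s: frame 5158 → 00:01:25:58.

00:01:25:58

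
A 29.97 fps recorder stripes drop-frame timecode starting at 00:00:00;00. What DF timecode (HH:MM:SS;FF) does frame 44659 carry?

00:24:50;03

Each 10-minute DF block holds 10 × 60 × 30 − 9 × 2 = 17982 frames. 44659 ÷ 17982 → 2 full blocks, remainder 8695.
Within the partial block the first minute is 1800 frames and each further minute 1798, so 4 further minute boundaries passed. Total skipped labels = 18 × 2 + 2 × 4 = 44.
Non-drop label index = 44659 + 44 = 44703; at 30 labels/s that is 00:24:50:03, i.e. DF 00:24:50;03.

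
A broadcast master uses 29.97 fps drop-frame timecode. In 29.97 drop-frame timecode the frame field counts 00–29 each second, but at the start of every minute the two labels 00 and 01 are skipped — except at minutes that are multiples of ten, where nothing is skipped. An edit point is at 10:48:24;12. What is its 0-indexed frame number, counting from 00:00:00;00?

1165964

Complete 10-minute blocks: 64, each 17982 frames → 1150848.
Remaining 8 whole minutes in the current block: 1800 + 7 × 1798 = 14386 frames.
Within the current minute: 24 × 30 + 12 − 2 = 730 (labels ;00/;01 skipped at this minute). Total = 1150848 + 14386 + 730 = 1165964.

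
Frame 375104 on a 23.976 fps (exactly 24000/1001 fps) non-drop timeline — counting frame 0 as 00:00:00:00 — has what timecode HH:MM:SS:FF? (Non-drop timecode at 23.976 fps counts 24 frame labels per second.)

04:20:29:08

375104 ÷ 24 = 15629 full seconds, remainder 8 frames.
15629 s = 4 h 20 min 29 s.
Timecode: 04:20:29:08.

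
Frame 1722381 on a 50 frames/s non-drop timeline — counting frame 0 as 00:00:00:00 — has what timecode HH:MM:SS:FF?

1722381 ÷ 50 = 34447 full seconds, remainder 31 frames.
34447 s = 9 h 34 min 7 s.
Timecode: 09:34:07:31.

09:34:07:31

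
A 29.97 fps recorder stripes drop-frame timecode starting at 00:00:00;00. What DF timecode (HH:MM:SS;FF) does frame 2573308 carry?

23:51:02;24

Ten DF minutes hold 17982 frames, so frame 2573308 lies in block 143 (frames 2571426–2589407) with 1882 frames into that block.
The block's first minute is 1800 frames and the rest 1798 each; 1882 frames reaches minute 1, so 143 × 18 + 1 × 2 = 2576 labels have been skipped so far.
Adding those back, label number 2573308 + 2576 = 2575884 at 30 labels/s is 85862 s + 24 f = 23 h 51 min 2 s frame 24, i.e. 23:51:02;24.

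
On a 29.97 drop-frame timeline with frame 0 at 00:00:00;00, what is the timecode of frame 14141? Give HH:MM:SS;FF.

00:07:51;25

Each 10-minute DF block holds 10 × 60 × 30 − 9 × 2 = 17982 frames. 14141 ÷ 17982 → 0 full blocks, remainder 14141.
Within the partial block the first minute is 1800 frames and each further minute 1798, so 7 further minute boundaries passed. Total skipped labels = 18 × 0 + 2 × 7 = 14.
Non-drop label index = 14141 + 14 = 14155; at 30 labels/s that is 00:07:51:25, i.e. DF 00:07:51;25.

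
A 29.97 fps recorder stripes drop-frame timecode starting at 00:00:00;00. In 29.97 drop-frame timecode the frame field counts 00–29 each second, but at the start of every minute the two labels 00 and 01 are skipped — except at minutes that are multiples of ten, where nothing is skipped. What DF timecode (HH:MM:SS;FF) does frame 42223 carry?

Ten DF minutes hold 17982 frames, so frame 42223 lies in block 2 (frames 35964–53945) with 6259 frames into that block.
The block's first minute is 1800 frames and the rest 1798 each; 6259 frames reaches minute 3, so 2 × 18 + 3 × 2 = 42 labels have been skipped so far.
Adding those back, label number 42223 + 42 = 42265 at 30 labels/s is 1408 s + 25 f = 0 h 23 min 28 s frame 25, i.e. 00:23:28;25.

00:23:28;25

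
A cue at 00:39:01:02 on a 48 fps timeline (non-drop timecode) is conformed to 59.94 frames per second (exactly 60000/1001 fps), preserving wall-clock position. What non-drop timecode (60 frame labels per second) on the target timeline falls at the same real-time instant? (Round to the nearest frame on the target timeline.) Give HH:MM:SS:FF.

00:38:58:42

Source frame index: (0×3600 + 39×60 + 1) × 48 + 2 = 112370.
Real time: 112370 / (48) = 56185/24 s.
Target frame: (56185/24) × (60000/1001) = 140462500/1001 ≈ 140322.178 → 140322.
At 60 labels/s: frame 140322 → 00:38:58:42.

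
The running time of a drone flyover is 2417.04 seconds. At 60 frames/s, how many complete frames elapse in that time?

145022 frames

Frames = 2417.04 × 60 = 725112/5 ≈ 145022.4000.
Complete frames: 145022.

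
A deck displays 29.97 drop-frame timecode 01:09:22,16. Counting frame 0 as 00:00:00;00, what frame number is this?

Complete 10-minute blocks: 6, each 17982 frames → 107892.
Remaining 9 whole minutes in the current block: 1800 + 8 × 1798 = 16184 frames.
Within the current minute: 22 × 30 + 16 − 2 = 674 (labels ;00/;01 skipped at this minute). Total = 107892 + 16184 + 674 = 124750.

124750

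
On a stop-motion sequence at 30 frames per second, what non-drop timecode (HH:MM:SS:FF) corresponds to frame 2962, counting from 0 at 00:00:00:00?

00:01:38:22

2962 ÷ 30 = 98 full seconds, remainder 22 frames.
98 s = 0 h 1 min 38 s.
Timecode: 00:01:38:22.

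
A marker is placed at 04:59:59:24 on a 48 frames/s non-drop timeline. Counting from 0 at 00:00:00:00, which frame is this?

Total seconds to the label: (4 × 3600 + 59 × 60 + 59) = 17999.
Frame index = 17999 × 48 + 24 = 863976.

863976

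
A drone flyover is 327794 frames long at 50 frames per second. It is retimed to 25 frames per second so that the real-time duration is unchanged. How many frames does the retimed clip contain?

Frames at target rate = 327794 × (25) / (50) = 163897.

163897 frames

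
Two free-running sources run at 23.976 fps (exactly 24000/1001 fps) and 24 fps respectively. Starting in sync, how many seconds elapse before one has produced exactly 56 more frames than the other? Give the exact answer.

The gap grows by |24 − 24000/1001| = 24/1001 frames per second.
Time for a 56-frame gap: 56 ÷ (24/1001) = 7007/3 s.

7007/3 seconds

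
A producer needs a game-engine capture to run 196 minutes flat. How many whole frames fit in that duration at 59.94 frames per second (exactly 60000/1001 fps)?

704895 frames

196 min = 11760 s.
Frames = 11760 × 60000/1001 = 100800000/143 ≈ 704895.1049.
Complete frames: 704895.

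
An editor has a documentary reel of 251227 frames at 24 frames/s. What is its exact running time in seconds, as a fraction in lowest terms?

251227/24 seconds

Running time = 251227 ÷ (24) = 251227 × 1/24 = 251227/24 s.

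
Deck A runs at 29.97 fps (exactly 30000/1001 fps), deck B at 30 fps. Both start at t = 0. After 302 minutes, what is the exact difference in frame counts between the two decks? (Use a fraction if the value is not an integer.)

543600/1001 frames

302 min = 18120 s.
A emits 30000/1001 × 18120 = 543600000/1001 frames; B emits 30 × 18120 = 543600.
Difference = 543600/1001 frames (≈ 543.0569); B is ahead of A.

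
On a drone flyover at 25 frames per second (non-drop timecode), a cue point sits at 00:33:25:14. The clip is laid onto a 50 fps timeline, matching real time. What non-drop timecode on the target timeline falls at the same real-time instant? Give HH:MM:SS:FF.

00:33:25:28

Source frame index: (0×3600 + 33×60 + 25) × 25 + 14 = 50139.
Real time: 50139 / (25) = 50139/25 s.
Target frame: (50139/25) × (50) = 100278.
At 50 labels/s: frame 100278 → 00:33:25:28.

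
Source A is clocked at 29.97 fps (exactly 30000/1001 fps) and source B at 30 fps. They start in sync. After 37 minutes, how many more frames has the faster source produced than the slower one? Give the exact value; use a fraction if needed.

37 min = 2220 s.
A emits 30000/1001 × 2220 = 66600000/1001 frames; B emits 30 × 2220 = 66600.
Difference = 66600/1001 frames (≈ 66.5335); B is ahead of A.

66600/1001 frames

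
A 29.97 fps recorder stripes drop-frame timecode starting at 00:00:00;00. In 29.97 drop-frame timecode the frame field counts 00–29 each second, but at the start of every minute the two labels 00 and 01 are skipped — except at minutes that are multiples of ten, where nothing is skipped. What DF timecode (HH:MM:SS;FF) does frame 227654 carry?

Each 10-minute DF block holds 10 × 60 × 30 − 9 × 2 = 17982 frames. 227654 ÷ 17982 → 12 full blocks, remainder 11870.
Within the partial block the first minute is 1800 frames and each further minute 1798, so 6 further minute boundaries passed. Total skipped labels = 18 × 12 + 2 × 6 = 228.
Non-drop label index = 227654 + 228 = 227882; at 30 labels/s that is 02:06:36:02, i.e. DF 02:06:36;02.

02:06:36;02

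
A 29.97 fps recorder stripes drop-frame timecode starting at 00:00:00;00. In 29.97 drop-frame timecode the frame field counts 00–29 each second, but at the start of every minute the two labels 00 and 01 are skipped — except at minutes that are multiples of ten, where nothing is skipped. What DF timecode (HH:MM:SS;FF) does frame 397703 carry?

Ten DF minutes hold 17982 frames, so frame 397703 lies in block 22 (frames 395604–413585) with 2099 frames into that block.
The block's first minute is 1800 frames and the rest 1798 each; 2099 frames reaches minute 1, so 22 × 18 + 1 × 2 = 398 labels have been skipped so far.
Adding those back, label number 397703 + 398 = 398101 at 30 labels/s is 13270 s + 1 f = 3 h 41 min 10 s frame 1, i.e. 03:41:10;01.

03:41:10;01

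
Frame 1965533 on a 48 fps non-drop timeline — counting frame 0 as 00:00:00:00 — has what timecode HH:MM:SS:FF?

1965533 ÷ 48 = 40948 full seconds, remainder 29 frames.
40948 s = 11 h 22 min 28 s.
Timecode: 11:22:28:29.

11:22:28:29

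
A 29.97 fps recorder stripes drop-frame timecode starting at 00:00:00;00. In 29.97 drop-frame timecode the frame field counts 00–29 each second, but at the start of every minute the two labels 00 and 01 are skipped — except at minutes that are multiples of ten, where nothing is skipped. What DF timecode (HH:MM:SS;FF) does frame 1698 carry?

Ten DF minutes hold 17982 frames, so frame 1698 lies in block 0 (frames 0–17981) with 1698 frames into that block.
The block's first minute is 1800 frames and the rest 1798 each; 1698 frames reaches minute 0, so 0 × 18 + 0 × 2 = 0 labels have been skipped so far.
Adding those back, label number 1698 + 0 = 1698 at 30 labels/s is 56 s + 18 f = 0 h 0 min 56 s frame 18, i.e. 00:00:56;18.

00:00:56;18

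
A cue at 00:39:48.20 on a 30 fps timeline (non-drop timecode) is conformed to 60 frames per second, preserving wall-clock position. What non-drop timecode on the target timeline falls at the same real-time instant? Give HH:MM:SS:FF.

Source frame index: (0×3600 + 39×60 + 48) × 30 + 20 = 71660.
Real time: 71660 / (30) = 7166/3 s.
Target frame: (7166/3) × (60) = 143320.
At 60 labels/s: frame 143320 → 00:39:48:40.

00:39:48:40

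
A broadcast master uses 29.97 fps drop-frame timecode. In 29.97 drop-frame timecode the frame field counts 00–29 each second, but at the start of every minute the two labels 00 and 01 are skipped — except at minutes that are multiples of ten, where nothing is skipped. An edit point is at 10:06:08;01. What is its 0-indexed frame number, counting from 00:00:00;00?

Complete 10-minute blocks: 60, each 17982 frames → 1078920.
Remaining 6 whole minutes in the current block: 1800 + 5 × 1798 = 10790 frames.
Within the current minute: 8 × 30 + 1 − 2 = 239 (labels ;00/;01 skipped at this minute). Total = 1078920 + 10790 + 239 = 1089949.

1089949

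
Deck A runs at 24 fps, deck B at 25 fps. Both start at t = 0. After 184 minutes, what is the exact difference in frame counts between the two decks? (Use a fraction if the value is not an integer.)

184 min = 11040 s.
A emits 24 × 11040 = 264960 frames; B emits 25 × 11040 = 276000.
Difference = 11040 frames; B is ahead of A.

11040 frames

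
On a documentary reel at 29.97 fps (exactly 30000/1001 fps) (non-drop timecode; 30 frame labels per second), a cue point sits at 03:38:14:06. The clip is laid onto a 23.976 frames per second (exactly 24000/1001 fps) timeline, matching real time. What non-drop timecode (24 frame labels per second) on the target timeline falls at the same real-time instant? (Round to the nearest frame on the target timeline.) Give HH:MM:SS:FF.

03:38:14:05

Source frame index: (3×3600 + 38×60 + 14) × 30 + 6 = 392826.
Real time: 392826 / (30000/1001) = 65536471/5000 s.
Target frame: (65536471/5000) × (24000/1001) = 1571304/5 ≈ 314260.800 → 314261.
At 24 labels/s: frame 314261 → 03:38:14:05.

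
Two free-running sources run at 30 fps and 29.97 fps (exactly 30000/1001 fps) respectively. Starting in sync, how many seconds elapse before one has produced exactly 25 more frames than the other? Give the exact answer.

The gap grows by |30000/1001 − 30| = 30/1001 frames per second.
Time for a 25-frame gap: 25 ÷ (30/1001) = 5005/6 s.

5005/6 seconds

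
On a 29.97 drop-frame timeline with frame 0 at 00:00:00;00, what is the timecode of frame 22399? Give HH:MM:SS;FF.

00:12:27;11

Ten DF minutes hold 17982 frames, so frame 22399 lies in block 1 (frames 17982–35963) with 4417 frames into that block.
The block's first minute is 1800 frames and the rest 1798 each; 4417 frames reaches minute 2, so 1 × 18 + 2 × 2 = 22 labels have been skipped so far.
Adding those back, label number 22399 + 22 = 22421 at 30 labels/s is 747 s + 11 f = 0 h 12 min 27 s frame 11, i.e. 00:12:27;11.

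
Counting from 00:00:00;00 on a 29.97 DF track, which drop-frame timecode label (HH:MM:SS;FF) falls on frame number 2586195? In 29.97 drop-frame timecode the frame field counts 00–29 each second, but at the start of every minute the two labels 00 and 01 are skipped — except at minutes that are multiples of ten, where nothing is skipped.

Ten DF minutes hold 17982 frames, so frame 2586195 lies in block 143 (frames 2571426–2589407) with 14769 frames into that block.
The block's first minute is 1800 frames and the rest 1798 each; 14769 frames reaches minute 8, so 143 × 18 + 8 × 2 = 2590 labels have been skipped so far.
Adding those back, label number 2586195 + 2590 = 2588785 at 30 labels/s is 86292 s + 25 f = 23 h 58 min 12 s frame 25, i.e. 23:58:12;25.

23:58:12;25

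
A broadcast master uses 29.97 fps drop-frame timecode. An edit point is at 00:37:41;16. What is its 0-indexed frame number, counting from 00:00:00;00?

As if non-drop at 30 labels/s: (0 × 3600 + 37 × 60 + 41) × 30 + 16 = 67846.
Minute boundaries passed: 37; those not divisible by 10: 37 − 3 = 34; dropped labels = 2 × 34 = 68.
Actual frame index = 67846 − 68 = 67778.

67778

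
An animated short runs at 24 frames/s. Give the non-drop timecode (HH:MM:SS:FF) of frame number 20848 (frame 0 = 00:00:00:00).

20848 ÷ 24 = 868 full seconds, remainder 16 frames.
868 s = 0 h 14 min 28 s.
Timecode: 00:14:28:16.

00:14:28:16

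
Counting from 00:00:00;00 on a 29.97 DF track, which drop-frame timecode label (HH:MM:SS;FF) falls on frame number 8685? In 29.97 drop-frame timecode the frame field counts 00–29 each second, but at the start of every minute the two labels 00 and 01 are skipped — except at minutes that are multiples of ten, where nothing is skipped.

00:04:49;23

Each 10-minute DF block holds 10 × 60 × 30 − 9 × 2 = 17982 frames. 8685 ÷ 17982 → 0 full blocks, remainder 8685.
Within the partial block the first minute is 1800 frames and each further minute 1798, so 4 further minute boundaries passed. Total skipped labels = 18 × 0 + 2 × 4 = 8.
Non-drop label index = 8685 + 8 = 8693; at 30 labels/s that is 00:04:49:23, i.e. DF 00:04:49;23.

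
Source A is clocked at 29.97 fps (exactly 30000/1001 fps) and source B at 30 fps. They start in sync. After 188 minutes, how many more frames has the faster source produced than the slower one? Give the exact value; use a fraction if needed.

338400/1001 frames

188 min = 11280 s.
A emits 30000/1001 × 11280 = 338400000/1001 frames; B emits 30 × 11280 = 338400.
Difference = 338400/1001 frames (≈ 338.0619); B is ahead of A.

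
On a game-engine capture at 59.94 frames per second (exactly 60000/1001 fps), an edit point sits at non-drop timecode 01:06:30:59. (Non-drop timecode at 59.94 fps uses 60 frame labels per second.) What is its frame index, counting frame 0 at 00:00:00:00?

Total seconds to the label: (1 × 3600 + 6 × 60 + 30) = 3990.
Frame index = 3990 × 60 + 59 = 239459.

239459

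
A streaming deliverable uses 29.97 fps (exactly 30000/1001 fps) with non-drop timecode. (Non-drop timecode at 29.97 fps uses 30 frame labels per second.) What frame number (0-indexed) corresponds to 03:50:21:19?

414649

Total seconds to the label: (3 × 3600 + 50 × 60 + 21) = 13821.
Frame index = 13821 × 30 + 19 = 414649.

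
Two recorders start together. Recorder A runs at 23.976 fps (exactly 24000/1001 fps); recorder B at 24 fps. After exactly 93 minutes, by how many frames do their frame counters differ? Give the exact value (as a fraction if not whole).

133920/1001 frames

93 min = 5580 s.
A emits 24000/1001 × 5580 = 133920000/1001 frames; B emits 24 × 5580 = 133920.
Difference = 133920/1001 frames (≈ 133.7862); B is ahead of A.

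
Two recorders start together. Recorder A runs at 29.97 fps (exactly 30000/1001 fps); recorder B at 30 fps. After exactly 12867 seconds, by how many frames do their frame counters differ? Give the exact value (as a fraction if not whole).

386010/1001 frames

A emits 30000/1001 × 12867 = 386010000/1001 frames; B emits 30 × 12867 = 386010.
Difference = 386010/1001 frames (≈ 385.6244); B is ahead of A.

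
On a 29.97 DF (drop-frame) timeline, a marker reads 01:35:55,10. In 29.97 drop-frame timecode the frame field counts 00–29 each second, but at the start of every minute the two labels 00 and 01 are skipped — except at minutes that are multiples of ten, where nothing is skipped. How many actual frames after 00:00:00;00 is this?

Complete 10-minute blocks: 9, each 17982 frames → 161838.
Remaining 5 whole minutes in the current block: 1800 + 4 × 1798 = 8992 frames.
Within the current minute: 55 × 30 + 10 − 2 = 1658 (labels ;00/;01 skipped at this minute). Total = 161838 + 8992 + 1658 = 172488.

172488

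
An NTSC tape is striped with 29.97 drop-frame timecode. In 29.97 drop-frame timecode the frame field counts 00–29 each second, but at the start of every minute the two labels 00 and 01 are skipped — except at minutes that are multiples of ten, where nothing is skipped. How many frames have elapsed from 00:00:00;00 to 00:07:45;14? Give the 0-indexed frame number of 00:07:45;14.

As if non-drop at 30 labels/s: (0 × 3600 + 7 × 60 + 45) × 30 + 14 = 13964.
Minute boundaries passed: 7; those not divisible by 10: 7 − 0 = 7; dropped labels = 2 × 7 = 14.
Actual frame index = 13964 − 14 = 13950.

13950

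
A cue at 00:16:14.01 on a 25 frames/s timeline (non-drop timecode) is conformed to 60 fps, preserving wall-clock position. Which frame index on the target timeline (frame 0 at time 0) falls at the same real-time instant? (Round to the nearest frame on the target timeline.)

frame 58442

Source frame index: (0×3600 + 16×60 + 14) × 25 + 1 = 24351.
Real time: 24351 / (25) = 24351/25 s.
Target frame: (24351/25) × (60) = 292212/5 ≈ 58442.400 → 58442.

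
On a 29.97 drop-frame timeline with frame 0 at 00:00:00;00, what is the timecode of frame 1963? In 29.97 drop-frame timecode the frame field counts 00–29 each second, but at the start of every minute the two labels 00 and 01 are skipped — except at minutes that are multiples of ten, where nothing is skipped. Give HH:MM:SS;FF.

Ten DF minutes hold 17982 frames, so frame 1963 lies in block 0 (frames 0–17981) with 1963 frames into that block.
The block's first minute is 1800 frames and the rest 1798 each; 1963 frames reaches minute 1, so 0 × 18 + 1 × 2 = 2 labels have been skipped so far.
Adding those back, label number 1963 + 2 = 1965 at 30 labels/s is 65 s + 15 f = 0 h 1 min 5 s frame 15, i.e. 00:01:05;15.

00:01:05;15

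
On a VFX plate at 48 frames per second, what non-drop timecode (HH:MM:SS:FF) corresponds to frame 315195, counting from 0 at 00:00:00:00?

315195 ÷ 48 = 6566 full seconds, remainder 27 frames.
6566 s = 1 h 49 min 26 s.
Timecode: 01:49:26:27.

01:49:26:27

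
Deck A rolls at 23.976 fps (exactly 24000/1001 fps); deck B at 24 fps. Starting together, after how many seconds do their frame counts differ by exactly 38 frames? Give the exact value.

19019/12 seconds

The gap grows by |24 − 24000/1001| = 24/1001 frames per second.
Time for a 38-frame gap: 38 ÷ (24/1001) = 19019/12 s.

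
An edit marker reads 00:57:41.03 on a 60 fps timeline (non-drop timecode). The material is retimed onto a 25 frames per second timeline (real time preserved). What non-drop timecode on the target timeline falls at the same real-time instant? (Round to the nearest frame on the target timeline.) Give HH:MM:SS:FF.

00:57:41:01

Source frame index: (0×3600 + 57×60 + 41) × 60 + 3 = 207663.
Real time: 207663 / (60) = 69221/20 s.
Target frame: (69221/20) × (25) = 346105/4 ≈ 86526.250 → 86526.
At 25 labels/s: frame 86526 → 00:57:41:01.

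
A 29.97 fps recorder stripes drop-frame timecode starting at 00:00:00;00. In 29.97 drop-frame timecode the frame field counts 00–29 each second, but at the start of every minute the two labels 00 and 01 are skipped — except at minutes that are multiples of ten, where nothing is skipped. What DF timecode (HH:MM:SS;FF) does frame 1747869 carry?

Each 10-minute DF block holds 10 × 60 × 30 − 9 × 2 = 17982 frames. 1747869 ÷ 17982 → 97 full blocks, remainder 3615.
Within the partial block the first minute is 1800 frames and each further minute 1798, so 2 further minute boundaries passed. Total skipped labels = 18 × 97 + 2 × 2 = 1750.
Non-drop label index = 1747869 + 1750 = 1749619; at 30 labels/s that is 16:12:00:19, i.e. DF 16:12:00;19.

16:12:00;19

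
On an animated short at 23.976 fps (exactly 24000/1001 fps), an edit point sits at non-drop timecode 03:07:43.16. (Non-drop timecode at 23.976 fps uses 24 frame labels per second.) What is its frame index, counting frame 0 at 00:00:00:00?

270328

Total seconds to the label: (3 × 3600 + 7 × 60 + 43) = 11263.
Frame index = 11263 × 24 + 16 = 270328.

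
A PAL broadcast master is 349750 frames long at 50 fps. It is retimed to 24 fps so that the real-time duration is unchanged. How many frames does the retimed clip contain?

Target frames = source frames × (target rate / source rate) = 349750 × (24)/(50) = 349750 × 12/25 = 167880.

167880 frames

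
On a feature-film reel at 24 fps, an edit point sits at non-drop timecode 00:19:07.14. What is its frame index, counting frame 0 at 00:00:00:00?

frame 27542

Total seconds to the label: (0 × 3600 + 19 × 60 + 7) = 1147.
Frame index = 1147 × 24 + 14 = 27542.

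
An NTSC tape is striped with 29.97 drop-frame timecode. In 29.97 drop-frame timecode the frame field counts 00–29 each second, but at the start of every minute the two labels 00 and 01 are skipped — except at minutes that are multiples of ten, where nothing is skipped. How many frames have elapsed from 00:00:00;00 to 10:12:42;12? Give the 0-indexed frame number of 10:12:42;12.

As if non-drop at 30 labels/s: (10 × 3600 + 12 × 60 + 42) × 30 + 12 = 1102872.
Minute boundaries passed: 612; those not divisible by 10: 612 − 61 = 551; dropped labels = 2 × 551 = 1102.
Actual frame index = 1102872 − 1102 = 1101770.

1101770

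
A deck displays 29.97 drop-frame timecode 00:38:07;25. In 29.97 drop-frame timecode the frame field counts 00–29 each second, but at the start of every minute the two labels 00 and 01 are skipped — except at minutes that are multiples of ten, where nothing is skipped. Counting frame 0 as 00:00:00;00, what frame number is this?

Complete 10-minute blocks: 3, each 17982 frames → 53946.
Remaining 8 whole minutes in the current block: 1800 + 7 × 1798 = 14386 frames.
Within the current minute: 7 × 30 + 25 − 2 = 233 (labels ;00/;01 skipped at this minute). Total = 53946 + 14386 + 233 = 68565.

68565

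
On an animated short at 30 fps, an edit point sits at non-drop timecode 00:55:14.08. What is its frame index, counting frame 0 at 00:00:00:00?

Total seconds to the label: (0 × 3600 + 55 × 60 + 14) = 3314.
Frame index = 3314 × 30 + 8 = 99428.

99428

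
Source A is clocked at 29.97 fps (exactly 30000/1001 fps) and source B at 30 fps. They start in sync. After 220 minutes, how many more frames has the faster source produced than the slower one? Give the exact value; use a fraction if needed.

220 min = 13200 s.
A emits 30000/1001 × 13200 = 36000000/91 frames; B emits 30 × 13200 = 396000.
Difference = 36000/91 frames (≈ 395.6044); B is ahead of A.

36000/91 frames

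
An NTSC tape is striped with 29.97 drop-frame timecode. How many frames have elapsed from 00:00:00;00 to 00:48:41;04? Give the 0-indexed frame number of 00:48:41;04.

87546

As if non-drop at 30 labels/s: (0 × 3600 + 48 × 60 + 41) × 30 + 4 = 87634.
Minute boundaries passed: 48; those not divisible by 10: 48 − 4 = 44; dropped labels = 2 × 44 = 88.
Actual frame index = 87634 − 88 = 87546.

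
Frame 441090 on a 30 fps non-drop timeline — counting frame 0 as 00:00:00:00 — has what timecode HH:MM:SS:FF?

04:05:03:00

441090 ÷ 30 = 14703 full seconds, remainder 0 frames.
14703 s = 4 h 5 min 3 s.
Timecode: 04:05:03:00.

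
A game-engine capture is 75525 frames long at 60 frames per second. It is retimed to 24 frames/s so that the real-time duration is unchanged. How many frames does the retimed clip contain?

30210 frames

Target frames = source frames × (target rate / source rate) = 75525 × (24)/(60) = 75525 × 2/5 = 30210.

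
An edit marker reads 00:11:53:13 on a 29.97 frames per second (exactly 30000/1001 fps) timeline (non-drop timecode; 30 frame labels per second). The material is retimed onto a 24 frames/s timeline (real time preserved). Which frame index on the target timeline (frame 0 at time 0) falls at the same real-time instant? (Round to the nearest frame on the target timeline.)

Source frame index: (0×3600 + 11×60 + 53) × 30 + 13 = 21403.
Real time: 21403 / (30000/1001) = 21424403/30000 s.
Target frame: (21424403/30000) × (24) = 21424403/1250 ≈ 17139.522 → 17140.

frame 17140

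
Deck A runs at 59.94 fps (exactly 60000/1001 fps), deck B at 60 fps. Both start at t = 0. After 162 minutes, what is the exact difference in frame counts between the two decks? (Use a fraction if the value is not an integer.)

583200/1001 frames

162 min = 9720 s.
A emits 60000/1001 × 9720 = 583200000/1001 frames; B emits 60 × 9720 = 583200.
Difference = 583200/1001 frames (≈ 582.6174); B is ahead of A.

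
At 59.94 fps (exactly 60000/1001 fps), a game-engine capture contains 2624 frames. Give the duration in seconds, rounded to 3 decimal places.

Running time = 2624 × 1001/60000 = 82082/1875 s ≈ 43.777 s.

43.777 seconds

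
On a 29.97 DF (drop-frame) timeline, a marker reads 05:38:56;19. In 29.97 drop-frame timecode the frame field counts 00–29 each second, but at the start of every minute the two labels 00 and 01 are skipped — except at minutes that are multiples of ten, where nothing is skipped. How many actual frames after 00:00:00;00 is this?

Complete 10-minute blocks: 33, each 17982 frames → 593406.
Remaining 8 whole minutes in the current block: 1800 + 7 × 1798 = 14386 frames.
Within the current minute: 56 × 30 + 19 − 2 = 1697 (labels ;00/;01 skipped at this minute). Total = 593406 + 14386 + 1697 = 609489.

609489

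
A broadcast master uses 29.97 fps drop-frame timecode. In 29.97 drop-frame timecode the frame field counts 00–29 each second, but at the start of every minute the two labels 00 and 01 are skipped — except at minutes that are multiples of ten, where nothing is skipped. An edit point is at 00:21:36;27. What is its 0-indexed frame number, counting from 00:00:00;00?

As if non-drop at 30 labels/s: (0 × 3600 + 21 × 60 + 36) × 30 + 27 = 38907.
Minute boundaries passed: 21; those not divisible by 10: 21 − 2 = 19; dropped labels = 2 × 19 = 38.
Actual frame index = 38907 − 38 = 38869.

38869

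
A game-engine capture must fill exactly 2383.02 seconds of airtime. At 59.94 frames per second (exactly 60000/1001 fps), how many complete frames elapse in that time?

Frames = 2383.02 × 60000/1001 = 142981200/1001 ≈ 142838.3616.
Complete frames: 142838.

142838 frames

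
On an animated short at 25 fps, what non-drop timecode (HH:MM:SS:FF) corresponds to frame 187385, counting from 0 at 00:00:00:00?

02:04:55:10

187385 ÷ 25 = 7495 full seconds, remainder 10 frames.
7495 s = 2 h 4 min 55 s.
Timecode: 02:04:55:10.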